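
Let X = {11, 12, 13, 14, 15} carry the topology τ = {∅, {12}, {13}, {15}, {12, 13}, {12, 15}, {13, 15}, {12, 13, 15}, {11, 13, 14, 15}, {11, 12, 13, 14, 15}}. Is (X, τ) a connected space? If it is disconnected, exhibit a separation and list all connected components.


(X, τ) is disconnected; components = [{12}, {11, 13, 14, 15}].

Find clopen sets (U ∈ τ with X ∖ U ∈ τ):
  U = ∅, X ∖ U = {11, 12, 13, 14, 15} — both open, so U is clopen.
  U = {12}, X ∖ U = {11, 13, 14, 15} — both open, so U is clopen.
  U = {11, 13, 14, 15}, X ∖ U = {12} — both open, so U is clopen.
  U = {11, 12, 13, 14, 15}, X ∖ U = ∅ — both open, so U is clopen.
Nontrivial clopen(s) exist: e.g. {11, 13, 14, 15}. So (X, τ) is disconnected.
Compute connected components by grouping points that agree on all clopens:
  component: {12}
  component: {11, 13, 14, 15}


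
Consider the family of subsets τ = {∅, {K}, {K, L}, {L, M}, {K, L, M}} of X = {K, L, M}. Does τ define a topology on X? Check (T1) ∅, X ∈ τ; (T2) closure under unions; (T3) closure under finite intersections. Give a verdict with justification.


τ is NOT a topology on X.

Axiom (T1): ∅ ∈ τ? Yes; X ∈ τ? Yes.
Axiom (T2/T3): check pairwise unions and intersections of members of τ.
Counterexample for (T3): {K, L} ∩ {L, M} = {L} ∉ τ. Therefore τ is NOT a topology.


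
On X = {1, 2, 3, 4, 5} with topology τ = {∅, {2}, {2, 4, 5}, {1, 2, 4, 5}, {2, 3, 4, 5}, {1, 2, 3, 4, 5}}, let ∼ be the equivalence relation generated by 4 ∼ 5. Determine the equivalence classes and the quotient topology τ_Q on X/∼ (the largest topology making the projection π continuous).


X/∼ = {[1], [2], [3], [4=5]}; |τ_Q| = 6.

Equivalence classes: [1], [2], [3], [4=5].
Quotient map π: X → X/∼ sends 1 ↦ [1], 2 ↦ [2], 3 ↦ [3], 4 ↦ [4=5], 5 ↦ [4=5].
For each subset V ⊆ X/∼, compute π^{-1}(V) ⊆ X and check whether π^{-1}(V) ∈ τ. V is open in τ_Q iff π^{-1}(V) ∈ τ.
  V = {}: π^{-1}(V) = ∅ ∈ τ ✓.
  V = {[1]}: π^{-1}(V) = {1} ∉ τ ✗.
  V = {[2]}: π^{-1}(V) = {2} ∈ τ ✓.
  V = {[1], [2]}: π^{-1}(V) = {1, 2} ∉ τ ✗.
  V = {[3]}: π^{-1}(V) = {3} ∉ τ ✗.
  V = {[1], [3]}: π^{-1}(V) = {1, 3} ∉ τ ✗.
  V = {[2], [3]}: π^{-1}(V) = {2, 3} ∉ τ ✗.
  V = {[1], [2], [3]}: π^{-1}(V) = {1, 2, 3} ∉ τ ✗.
  V = {[4=5]}: π^{-1}(V) = {4, 5} ∉ τ ✗.
  V = {[1], [4=5]}: π^{-1}(V) = {1, 4, 5} ∉ τ ✗.
  V = {[2], [4=5]}: π^{-1}(V) = {2, 4, 5} ∈ τ ✓.
  V = {[1], [2], [4=5]}: π^{-1}(V) = {1, 2, 4, 5} ∈ τ ✓.
  V = {[3], [4=5]}: π^{-1}(V) = {3, 4, 5} ∉ τ ✗.
  V = {[1], [3], [4=5]}: π^{-1}(V) = {1, 3, 4, 5} ∉ τ ✗.
  V = {[2], [3], [4=5]}: π^{-1}(V) = {2, 3, 4, 5} ∈ τ ✓.
  V = {[1], [2], [3], [4=5]}: π^{-1}(V) = {1, 2, 3, 4, 5} ∈ τ ✓.
Open sets in the quotient: τ_Q = {{}, {[2]}, {[2], [4=5]}, {[1], [2], [4=5]}, {[2], [3], [4=5]}, {[1], [2], [3], [4=5]}} (6 elements).


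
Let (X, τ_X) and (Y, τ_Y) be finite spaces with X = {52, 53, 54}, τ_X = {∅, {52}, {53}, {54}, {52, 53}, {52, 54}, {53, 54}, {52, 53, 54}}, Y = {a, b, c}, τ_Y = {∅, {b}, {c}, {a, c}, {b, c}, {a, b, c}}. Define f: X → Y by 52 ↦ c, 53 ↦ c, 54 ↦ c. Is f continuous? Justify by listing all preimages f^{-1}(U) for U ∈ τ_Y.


f IS continuous.

Compute f^{-1}(U) for each U ∈ τ_Y:
  U = ∅: f^{-1}(U) = ∅ ∈ τ_X ✓.
  U = {b}: f^{-1}(U) = ∅ ∈ τ_X ✓.
  U = {c}: f^{-1}(U) = {52, 53, 54} ∈ τ_X ✓.
  U = {a, c}: f^{-1}(U) = {52, 53, 54} ∈ τ_X ✓.
  U = {b, c}: f^{-1}(U) = {52, 53, 54} ∈ τ_X ✓.
  U = {a, b, c}: f^{-1}(U) = {52, 53, 54} ∈ τ_X ✓.
Every preimage lies in τ_X, so f IS continuous.


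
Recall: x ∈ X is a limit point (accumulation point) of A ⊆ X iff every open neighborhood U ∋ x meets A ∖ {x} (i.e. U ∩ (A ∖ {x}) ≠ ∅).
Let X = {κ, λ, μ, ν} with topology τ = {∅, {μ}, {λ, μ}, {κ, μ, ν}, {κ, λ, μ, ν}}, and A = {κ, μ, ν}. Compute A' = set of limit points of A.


A' = {κ, λ, ν}

For each x ∈ X, list the open sets U ∈ τ with x ∈ U, then check whether U ∩ (A ∖ {x}) ≠ ∅ for every such U.
  x = κ: opens ∋ x are {κ, μ, ν}, {κ, λ, μ, ν}; each meets A ∖ {κ}, so x IS a limit point.
  x = λ: opens ∋ x are {λ, μ}, {κ, λ, μ, ν}; each meets A ∖ {λ}, so x IS a limit point.
  x = μ: open {μ} ∋ x has {μ} ∩ (A ∖ {μ}) = ∅, so x is NOT a limit point.
  x = ν: opens ∋ x are {κ, μ, ν}, {κ, λ, μ, ν}; each meets A ∖ {ν}, so x IS a limit point.
Collecting: A' = {κ, λ, ν}.


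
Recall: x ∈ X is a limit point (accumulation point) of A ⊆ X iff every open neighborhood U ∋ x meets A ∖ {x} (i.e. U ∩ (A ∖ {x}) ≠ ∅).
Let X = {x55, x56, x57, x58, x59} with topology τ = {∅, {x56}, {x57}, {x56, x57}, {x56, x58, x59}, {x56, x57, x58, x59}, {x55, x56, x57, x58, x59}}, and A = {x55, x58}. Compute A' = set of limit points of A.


A' = {x55, x59}

For each x ∈ X, list the open sets U ∈ τ with x ∈ U, then check whether U ∩ (A ∖ {x}) ≠ ∅ for every such U.
  x = x55: opens ∋ x are {x55, x56, x57, x58, x59}; each meets A ∖ {x55}, so x IS a limit point.
  x = x56: open {x56} ∋ x has {x56} ∩ (A ∖ {x56}) = ∅, so x is NOT a limit point.
  x = x57: open {x57} ∋ x has {x57} ∩ (A ∖ {x57}) = ∅, so x is NOT a limit point.
  x = x58: open {x56, x58, x59} ∋ x has {x56, x58, x59} ∩ (A ∖ {x58}) = ∅, so x is NOT a limit point.
  x = x59: opens ∋ x are {x56, x58, x59}, {x56, x57, x58, x59}, {x55, x56, x57, x58, x59}; each meets A ∖ {x59}, so x IS a limit point.
Collecting: A' = {x55, x59}.


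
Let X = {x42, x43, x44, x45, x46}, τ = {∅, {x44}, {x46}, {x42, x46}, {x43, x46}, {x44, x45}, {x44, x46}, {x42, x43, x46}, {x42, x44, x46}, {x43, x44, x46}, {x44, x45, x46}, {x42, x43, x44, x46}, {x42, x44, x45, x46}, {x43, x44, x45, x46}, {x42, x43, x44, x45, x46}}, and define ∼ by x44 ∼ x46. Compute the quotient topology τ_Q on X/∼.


X/∼ = {[x42], [x43], [x44=x46], [x45]}; |τ_Q| = 9.

Equivalence classes: [x42], [x43], [x44=x46], [x45].
Quotient map π: X → X/∼ sends x42 ↦ [x42], x43 ↦ [x43], x44 ↦ [x44=x46], x45 ↦ [x45], x46 ↦ [x44=x46].
For each subset V ⊆ X/∼, compute π^{-1}(V) ⊆ X and check whether π^{-1}(V) ∈ τ. V is open in τ_Q iff π^{-1}(V) ∈ τ.
  V = {}: π^{-1}(V) = ∅ ∈ τ ✓.
  V = {[x42]}: π^{-1}(V) = {x42} ∉ τ ✗.
  V = {[x43]}: π^{-1}(V) = {x43} ∉ τ ✗.
  V = {[x42], [x43]}: π^{-1}(V) = {x42, x43} ∉ τ ✗.
  V = {[x44=x46]}: π^{-1}(V) = {x44, x46} ∈ τ ✓.
  V = {[x42], [x44=x46]}: π^{-1}(V) = {x42, x44, x46} ∈ τ ✓.
  V = {[x43], [x44=x46]}: π^{-1}(V) = {x43, x44, x46} ∈ τ ✓.
  V = {[x42], [x43], [x44=x46]}: π^{-1}(V) = {x42, x43, x44, x46} ∈ τ ✓.
  V = {[x45]}: π^{-1}(V) = {x45} ∉ τ ✗.
  V = {[x42], [x45]}: π^{-1}(V) = {x42, x45} ∉ τ ✗.
  V = {[x43], [x45]}: π^{-1}(V) = {x43, x45} ∉ τ ✗.
  V = {[x42], [x43], [x45]}: π^{-1}(V) = {x42, x43, x45} ∉ τ ✗.
  V = {[x44=x46], [x45]}: π^{-1}(V) = {x44, x45, x46} ∈ τ ✓.
  V = {[x42], [x44=x46], [x45]}: π^{-1}(V) = {x42, x44, x45, x46} ∈ τ ✓.
  V = {[x43], [x44=x46], [x45]}: π^{-1}(V) = {x43, x44, x45, x46} ∈ τ ✓.
  V = {[x42], [x43], [x44=x46], [x45]}: π^{-1}(V) = {x42, x43, x44, x45, x46} ∈ τ ✓.
Open sets in the quotient: τ_Q = {{}, {[x44=x46]}, {[x42], [x44=x46]}, {[x43], [x44=x46]}, {[x42], [x43], [x44=x46]}, {[x44=x46], [x45]}, {[x42], [x44=x46], [x45]}, {[x43], [x44=x46], [x45]}, {[x42], [x43], [x44=x46], [x45]}} (9 elements).


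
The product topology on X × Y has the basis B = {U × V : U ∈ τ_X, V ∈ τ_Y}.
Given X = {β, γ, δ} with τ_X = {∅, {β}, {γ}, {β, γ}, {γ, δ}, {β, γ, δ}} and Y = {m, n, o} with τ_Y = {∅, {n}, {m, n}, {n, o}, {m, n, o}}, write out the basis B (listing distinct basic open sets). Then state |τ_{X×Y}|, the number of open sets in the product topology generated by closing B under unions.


Basis B = {∅ × ∅, {β} × {n}, {γ} × {n}, {β} × {m, n}, {β} × {n, o}, {β, γ} × {n}, {γ} × {m, n}, {γ} × {n, o}, {γ, δ} × {n}, {β} × {m, n, o}, {β, γ, δ} × {n}, {γ} × {m, n, o}, {β, γ} × {m, n}, {β, γ} × {n, o}, {γ, δ} × {m, n}, {γ, δ} × {n, o}, {β, γ} × {m, n, o}, {β, γ, δ} × {m, n}, {β, γ, δ} × {n, o}, {γ, δ} × {m, n, o}, {β, γ, δ} × {m, n, o}}; |τ_{X×Y}| = 70.

Enumerate products U × V with U ∈ τ_X, V ∈ τ_Y (deduplicated):
  ∅ × ∅ = {} (∅)
  {β} × {n} = {(β,n)}
  {γ} × {n} = {(γ,n)}
  {β} × {m, n} = {(β,m), (β,n)}
  {β} × {n, o} = {(β,n), (β,o)}
  {β, γ} × {n} = {(β,n), (γ,n)}
  {γ} × {m, n} = {(γ,m), (γ,n)}
  {γ} × {n, o} = {(γ,n), (γ,o)}
  {γ, δ} × {n} = {(γ,n), (δ,n)}
  {β} × {m, n, o} = {(β,m), (β,n), (β,o)}
  {β, γ, δ} × {n} = {(β,n), (γ,n), (δ,n)}
  {γ} × {m, n, o} = {(γ,m), (γ,n), (γ,o)}
  {β, γ} × {m, n} = {(β,m), (β,n), (γ,m), (γ,n)}
  {β, γ} × {n, o} = {(β,n), (β,o), (γ,n), (γ,o)}
  {γ, δ} × {m, n} = {(γ,m), (γ,n), (δ,m), (δ,n)}
  {γ, δ} × {n, o} = {(γ,n), (γ,o), (δ,n), (δ,o)}
  {β, γ} × {m, n, o} = {(β,m), (β,n), (β,o), (γ,m), (γ,n), (γ,o)}
  {β, γ, δ} × {m, n} = {(β,m), (β,n), (γ,m), (γ,n), (δ,m), (δ,n)}
  {β, γ, δ} × {n, o} = {(β,n), (β,o), (γ,n), (γ,o), (δ,n), (δ,o)}
  {γ, δ} × {m, n, o} = {(γ,m), (γ,n), (γ,o), (δ,m), (δ,n), (δ,o)}
  {β, γ, δ} × {m, n, o} = {(β,m), (β,n), (β,o), (γ,m), (γ,n), (γ,o), (δ,m), (δ,n), (δ,o)}
These 21 distinct sets form the basis B.
Close under arbitrary unions to get τ_{X×Y}; counting gives |τ_{X×Y}| = 70.


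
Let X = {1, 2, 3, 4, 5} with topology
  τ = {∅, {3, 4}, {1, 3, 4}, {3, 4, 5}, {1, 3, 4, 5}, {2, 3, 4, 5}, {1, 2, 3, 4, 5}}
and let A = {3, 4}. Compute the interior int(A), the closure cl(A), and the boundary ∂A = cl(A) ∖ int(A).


int(A) = {3, 4}, cl(A) = {1, 2, 3, 4, 5}, ∂A = {1, 2, 5}.

Closed sets in (X, τ) are complements of opens:
  closed(X, τ) = {∅, {1}, {2}, {1, 2}, {2, 5}, {1, 2, 5}, {1, 2, 3, 4, 5}}.
int(A) = ⋃ {U ∈ τ : U ⊆ A}. Opens contained in A: ∅, {3, 4}.
Taking the union of these: int(A) = {3, 4}.
cl(A) = ⋂ {C closed : A ⊆ C}. Closed sets containing A: {1, 2, 3, 4, 5}.
Intersecting these: cl(A) = {1, 2, 3, 4, 5}.
∂A = cl(A) ∖ int(A) = {1, 2, 3, 4, 5} ∖ {3, 4} = {1, 2, 5}.


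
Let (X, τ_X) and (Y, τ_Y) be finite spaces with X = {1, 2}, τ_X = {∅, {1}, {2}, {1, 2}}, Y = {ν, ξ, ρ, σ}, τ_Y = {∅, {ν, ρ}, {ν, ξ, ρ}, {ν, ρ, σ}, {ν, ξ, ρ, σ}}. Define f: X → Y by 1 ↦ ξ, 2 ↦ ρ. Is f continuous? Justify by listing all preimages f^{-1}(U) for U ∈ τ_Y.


f IS continuous.

Compute f^{-1}(U) for each U ∈ τ_Y:
  U = ∅: f^{-1}(U) = ∅ ∈ τ_X ✓.
  U = {ν, ρ}: f^{-1}(U) = {2} ∈ τ_X ✓.
  U = {ν, ξ, ρ}: f^{-1}(U) = {1, 2} ∈ τ_X ✓.
  U = {ν, ρ, σ}: f^{-1}(U) = {2} ∈ τ_X ✓.
  U = {ν, ξ, ρ, σ}: f^{-1}(U) = {1, 2} ∈ τ_X ✓.
Every preimage lies in τ_X, so f IS continuous.


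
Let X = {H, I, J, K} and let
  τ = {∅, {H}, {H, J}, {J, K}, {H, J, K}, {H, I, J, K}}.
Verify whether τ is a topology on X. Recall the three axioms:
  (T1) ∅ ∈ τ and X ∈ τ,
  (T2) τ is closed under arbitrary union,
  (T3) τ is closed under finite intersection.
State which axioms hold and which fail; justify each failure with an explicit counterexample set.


τ is NOT a topology on X.

Axiom (T1): ∅ ∈ τ? Yes; X ∈ τ? Yes.
Axiom (T2/T3): check pairwise unions and intersections of members of τ.
Counterexample for (T3): {H, J} ∩ {J, K} = {J} ∉ τ. Therefore τ is NOT a topology.


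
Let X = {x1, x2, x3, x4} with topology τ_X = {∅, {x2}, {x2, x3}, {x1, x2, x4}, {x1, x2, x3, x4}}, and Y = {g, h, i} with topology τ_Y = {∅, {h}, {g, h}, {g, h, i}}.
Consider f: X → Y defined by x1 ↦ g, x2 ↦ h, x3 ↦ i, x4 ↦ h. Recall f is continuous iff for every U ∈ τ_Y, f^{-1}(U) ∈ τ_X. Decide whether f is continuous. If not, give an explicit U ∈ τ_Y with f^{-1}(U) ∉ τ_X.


f is NOT continuous.

Compute f^{-1}(U) for each U ∈ τ_Y:
  U = ∅: f^{-1}(U) = ∅ ∈ τ_X ✓.
  U = {h}: f^{-1}(U) = {x2, x4} ∉ τ_X ✗.
  U = {g, h}: f^{-1}(U) = {x1, x2, x4} ∈ τ_X ✓.
  U = {g, h, i}: f^{-1}(U) = {x1, x2, x3, x4} ∈ τ_X ✓.
Found U = {h} with f^{-1}(U) = {x2, x4} not in τ_X. Therefore f is NOT continuous.


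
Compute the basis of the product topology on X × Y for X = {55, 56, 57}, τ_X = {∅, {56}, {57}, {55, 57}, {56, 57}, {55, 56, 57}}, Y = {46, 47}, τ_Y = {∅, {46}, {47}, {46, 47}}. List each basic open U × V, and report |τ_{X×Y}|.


Basis B = {∅ × ∅, {56} × {46}, {56} × {47}, {57} × {46}, {57} × {47}, {55, 57} × {46}, {55, 57} × {47}, {56} × {46, 47}, {56, 57} × {46}, {56, 57} × {47}, {57} × {46, 47}, {55, 56, 57} × {46}, {55, 56, 57} × {47}, {55, 57} × {46, 47}, {56, 57} × {46, 47}, {55, 56, 57} × {46, 47}}; |τ_{X×Y}| = 36.

Enumerate products U × V with U ∈ τ_X, V ∈ τ_Y (deduplicated):
  ∅ × ∅ = {} (∅)
  {56} × {46} = {(56,46)}
  {56} × {47} = {(56,47)}
  {57} × {46} = {(57,46)}
  {57} × {47} = {(57,47)}
  {55, 57} × {46} = {(55,46), (57,46)}
  {55, 57} × {47} = {(55,47), (57,47)}
  {56} × {46, 47} = {(56,46), (56,47)}
  {56, 57} × {46} = {(56,46), (57,46)}
  {56, 57} × {47} = {(56,47), (57,47)}
  {57} × {46, 47} = {(57,46), (57,47)}
  {55, 56, 57} × {46} = {(55,46), (56,46), (57,46)}
  {55, 56, 57} × {47} = {(55,47), (56,47), (57,47)}
  {55, 57} × {46, 47} = {(55,46), (55,47), (57,46), (57,47)}
  {56, 57} × {46, 47} = {(56,46), (56,47), (57,46), (57,47)}
  {55, 56, 57} × {46, 47} = {(55,46), (55,47), (56,46), (56,47), (57,46), (57,47)}
These 16 distinct sets form the basis B.
Close under arbitrary unions to get τ_{X×Y}; counting gives |τ_{X×Y}| = 36.


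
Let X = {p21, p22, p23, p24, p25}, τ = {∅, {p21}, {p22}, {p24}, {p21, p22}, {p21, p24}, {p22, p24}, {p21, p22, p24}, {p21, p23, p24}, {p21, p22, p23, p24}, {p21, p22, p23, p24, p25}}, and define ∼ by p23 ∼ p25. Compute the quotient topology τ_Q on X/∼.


X/∼ = {[p21], [p22], [p23=p25], [p24]}; |τ_Q| = 9.

Equivalence classes: [p21], [p22], [p23=p25], [p24].
Quotient map π: X → X/∼ sends p21 ↦ [p21], p22 ↦ [p22], p23 ↦ [p23=p25], p24 ↦ [p24], p25 ↦ [p23=p25].
For each subset V ⊆ X/∼, compute π^{-1}(V) ⊆ X and check whether π^{-1}(V) ∈ τ. V is open in τ_Q iff π^{-1}(V) ∈ τ.
  V = {}: π^{-1}(V) = ∅ ∈ τ ✓.
  V = {[p21]}: π^{-1}(V) = {p21} ∈ τ ✓.
  V = {[p22]}: π^{-1}(V) = {p22} ∈ τ ✓.
  V = {[p21], [p22]}: π^{-1}(V) = {p21, p22} ∈ τ ✓.
  V = {[p23=p25]}: π^{-1}(V) = {p23, p25} ∉ τ ✗.
  V = {[p21], [p23=p25]}: π^{-1}(V) = {p21, p23, p25} ∉ τ ✗.
  V = {[p22], [p23=p25]}: π^{-1}(V) = {p22, p23, p25} ∉ τ ✗.
  V = {[p21], [p22], [p23=p25]}: π^{-1}(V) = {p21, p22, p23, p25} ∉ τ ✗.
  V = {[p24]}: π^{-1}(V) = {p24} ∈ τ ✓.
  V = {[p21], [p24]}: π^{-1}(V) = {p21, p24} ∈ τ ✓.
  V = {[p22], [p24]}: π^{-1}(V) = {p22, p24} ∈ τ ✓.
  V = {[p21], [p22], [p24]}: π^{-1}(V) = {p21, p22, p24} ∈ τ ✓.
  V = {[p23=p25], [p24]}: π^{-1}(V) = {p23, p24, p25} ∉ τ ✗.
  V = {[p21], [p23=p25], [p24]}: π^{-1}(V) = {p21, p23, p24, p25} ∉ τ ✗.
  V = {[p22], [p23=p25], [p24]}: π^{-1}(V) = {p22, p23, p24, p25} ∉ τ ✗.
  V = {[p21], [p22], [p23=p25], [p24]}: π^{-1}(V) = {p21, p22, p23, p24, p25} ∈ τ ✓.
Open sets in the quotient: τ_Q = {{}, {[p21]}, {[p22]}, {[p21], [p22]}, {[p24]}, {[p21], [p24]}, {[p22], [p24]}, {[p21], [p22], [p24]}, {[p21], [p22], [p23=p25], [p24]}} (9 elements).


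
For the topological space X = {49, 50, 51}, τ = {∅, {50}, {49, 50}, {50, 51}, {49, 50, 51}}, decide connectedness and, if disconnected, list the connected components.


(X, τ) is connected.

Find clopen sets (U ∈ τ with X ∖ U ∈ τ):
  U = ∅, X ∖ U = {49, 50, 51} — both open, so U is clopen.
  U = {49, 50, 51}, X ∖ U = ∅ — both open, so U is clopen.
Only trivial clopens (∅ and X) exist, so (X, τ) is connected.
Compute connected components by grouping points that agree on all clopens:
  component: {49, 50, 51}


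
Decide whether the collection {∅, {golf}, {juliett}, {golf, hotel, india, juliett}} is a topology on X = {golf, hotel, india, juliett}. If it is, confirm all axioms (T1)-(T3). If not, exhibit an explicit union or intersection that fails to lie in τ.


τ is NOT a topology on X.

Axiom (T1): ∅ ∈ τ? Yes; X ∈ τ? Yes.
Axiom (T2/T3): check pairwise unions and intersections of members of τ.
Counterexample for (T2): {golf} ∪ {juliett} = {golf, juliett} ∉ τ. Therefore τ is NOT a topology.


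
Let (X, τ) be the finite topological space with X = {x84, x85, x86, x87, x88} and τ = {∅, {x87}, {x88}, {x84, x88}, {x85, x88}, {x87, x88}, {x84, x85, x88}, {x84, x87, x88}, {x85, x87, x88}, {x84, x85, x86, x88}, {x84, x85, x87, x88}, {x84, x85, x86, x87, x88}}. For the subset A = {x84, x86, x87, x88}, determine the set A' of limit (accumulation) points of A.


A' = {x84, x85, x86}

For each x ∈ X, list the open sets U ∈ τ with x ∈ U, then check whether U ∩ (A ∖ {x}) ≠ ∅ for every such U.
  x = x84: opens ∋ x are {x84, x88}, {x84, x85, x88}, {x84, x87, x88}, {x84, x85, x86, x88}, {x84, x85, x87, x88}, {x84, x85, x86, x87, x88}; each meets A ∖ {x84}, so x IS a limit point.
  x = x85: opens ∋ x are {x85, x88}, {x84, x85, x88}, {x85, x87, x88}, {x84, x85, x86, x88}, {x84, x85, x87, x88}, {x84, x85, x86, x87, x88}; each meets A ∖ {x85}, so x IS a limit point.
  x = x86: opens ∋ x are {x84, x85, x86, x88}, {x84, x85, x86, x87, x88}; each meets A ∖ {x86}, so x IS a limit point.
  x = x87: open {x87} ∋ x has {x87} ∩ (A ∖ {x87}) = ∅, so x is NOT a limit point.
  x = x88: open {x88} ∋ x has {x88} ∩ (A ∖ {x88}) = ∅, so x is NOT a limit point.
Collecting: A' = {x84, x85, x86}.


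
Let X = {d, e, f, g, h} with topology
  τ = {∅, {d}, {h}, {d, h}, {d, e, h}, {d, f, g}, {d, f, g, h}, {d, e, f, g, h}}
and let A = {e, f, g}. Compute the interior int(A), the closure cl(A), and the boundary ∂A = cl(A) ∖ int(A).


int(A) = ∅, cl(A) = {e, f, g}, ∂A = {e, f, g}.

Closed sets in (X, τ) are complements of opens:
  closed(X, τ) = {∅, {e}, {e, h}, {f, g}, {e, f, g}, {d, e, f, g}, {e, f, g, h}, {d, e, f, g, h}}.
int(A) = ⋃ {U ∈ τ : U ⊆ A}. Opens contained in A: ∅.
Taking the union of these: int(A) = ∅.
cl(A) = ⋂ {C closed : A ⊆ C}. Closed sets containing A: {e, f, g}, {d, e, f, g}, {e, f, g, h}, {d, e, f, g, h}.
Intersecting these: cl(A) = {e, f, g}.
∂A = cl(A) ∖ int(A) = {e, f, g} ∖ ∅ = {e, f, g}.


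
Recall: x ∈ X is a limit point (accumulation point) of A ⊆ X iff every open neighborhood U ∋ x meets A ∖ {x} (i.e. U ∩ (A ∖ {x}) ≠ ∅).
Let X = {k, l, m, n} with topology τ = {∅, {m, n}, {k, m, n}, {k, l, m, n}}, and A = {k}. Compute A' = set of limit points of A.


A' = {l}

For each x ∈ X, list the open sets U ∈ τ with x ∈ U, then check whether U ∩ (A ∖ {x}) ≠ ∅ for every such U.
  x = k: open {k, m, n} ∋ x has {k, m, n} ∩ (A ∖ {k}) = ∅, so x is NOT a limit point.
  x = l: opens ∋ x are {k, l, m, n}; each meets A ∖ {l}, so x IS a limit point.
  x = m: open {m, n} ∋ x has {m, n} ∩ (A ∖ {m}) = ∅, so x is NOT a limit point.
  x = n: open {m, n} ∋ x has {m, n} ∩ (A ∖ {n}) = ∅, so x is NOT a limit point.
Collecting: A' = {l}.


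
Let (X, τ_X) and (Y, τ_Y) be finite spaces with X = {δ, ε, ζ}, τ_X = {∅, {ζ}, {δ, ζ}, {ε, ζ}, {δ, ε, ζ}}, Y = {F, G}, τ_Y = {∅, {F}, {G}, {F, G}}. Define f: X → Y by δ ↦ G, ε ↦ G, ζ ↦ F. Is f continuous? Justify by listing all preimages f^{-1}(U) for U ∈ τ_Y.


f is NOT continuous.

Compute f^{-1}(U) for each U ∈ τ_Y:
  U = ∅: f^{-1}(U) = ∅ ∈ τ_X ✓.
  U = {F}: f^{-1}(U) = {ζ} ∈ τ_X ✓.
  U = {G}: f^{-1}(U) = {δ, ε} ∉ τ_X ✗.
  U = {F, G}: f^{-1}(U) = {δ, ε, ζ} ∈ τ_X ✓.
Found U = {G} with f^{-1}(U) = {δ, ε} not in τ_X. Therefore f is NOT continuous.


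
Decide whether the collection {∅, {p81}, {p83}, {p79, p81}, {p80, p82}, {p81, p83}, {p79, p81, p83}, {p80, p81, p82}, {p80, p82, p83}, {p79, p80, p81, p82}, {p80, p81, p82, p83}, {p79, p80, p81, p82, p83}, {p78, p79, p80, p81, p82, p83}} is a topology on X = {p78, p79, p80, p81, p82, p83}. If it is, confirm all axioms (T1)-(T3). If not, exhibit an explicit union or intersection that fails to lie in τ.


τ IS a topology on X.

Axiom (T1): ∅ ∈ τ? Yes; X ∈ τ? Yes.
Axiom (T2/T3): check pairwise unions and intersections of members of τ.
All pairwise intersections and unions checked — each lies in τ. Therefore τ satisfies (T1), (T2), (T3): it IS a topology on X.


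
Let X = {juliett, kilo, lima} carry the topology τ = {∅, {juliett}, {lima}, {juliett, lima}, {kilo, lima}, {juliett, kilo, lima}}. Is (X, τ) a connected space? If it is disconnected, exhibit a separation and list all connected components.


(X, τ) is disconnected; components = [{juliett}, {kilo, lima}].

Find clopen sets (U ∈ τ with X ∖ U ∈ τ):
  U = ∅, X ∖ U = {juliett, kilo, lima} — both open, so U is clopen.
  U = {juliett}, X ∖ U = {kilo, lima} — both open, so U is clopen.
  U = {kilo, lima}, X ∖ U = {juliett} — both open, so U is clopen.
  U = {juliett, kilo, lima}, X ∖ U = ∅ — both open, so U is clopen.
Nontrivial clopen(s) exist: e.g. {juliett}. So (X, τ) is disconnected.
Compute connected components by grouping points that agree on all clopens:
  component: {juliett}
  component: {kilo, lima}


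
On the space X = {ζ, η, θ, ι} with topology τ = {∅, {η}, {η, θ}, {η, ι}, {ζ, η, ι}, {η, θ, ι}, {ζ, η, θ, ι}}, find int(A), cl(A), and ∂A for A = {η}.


int(A) = {η}, cl(A) = {ζ, η, θ, ι}, ∂A = {ζ, θ, ι}.

Closed sets in (X, τ) are complements of opens:
  closed(X, τ) = {∅, {ζ}, {θ}, {ζ, θ}, {ζ, ι}, {ζ, θ, ι}, {ζ, η, θ, ι}}.
int(A) = ⋃ {U ∈ τ : U ⊆ A}. Opens contained in A: ∅, {η}.
Taking the union of these: int(A) = {η}.
cl(A) = ⋂ {C closed : A ⊆ C}. Closed sets containing A: {ζ, η, θ, ι}.
Intersecting these: cl(A) = {ζ, η, θ, ι}.
∂A = cl(A) ∖ int(A) = {ζ, η, θ, ι} ∖ {η} = {ζ, θ, ι}.


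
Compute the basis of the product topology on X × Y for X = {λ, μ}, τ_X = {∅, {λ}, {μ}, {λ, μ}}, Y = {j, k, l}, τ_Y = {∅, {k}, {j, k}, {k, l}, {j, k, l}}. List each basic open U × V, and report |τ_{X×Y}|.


Basis B = {∅ × ∅, {λ} × {k}, {μ} × {k}, {λ} × {j, k}, {λ} × {k, l}, {λ, μ} × {k}, {μ} × {j, k}, {μ} × {k, l}, {λ} × {j, k, l}, {μ} × {j, k, l}, {λ, μ} × {j, k}, {λ, μ} × {k, l}, {λ, μ} × {j, k, l}}; |τ_{X×Y}| = 25.

Enumerate products U × V with U ∈ τ_X, V ∈ τ_Y (deduplicated):
  ∅ × ∅ = {} (∅)
  {λ} × {k} = {(λ,k)}
  {μ} × {k} = {(μ,k)}
  {λ} × {j, k} = {(λ,j), (λ,k)}
  {λ} × {k, l} = {(λ,k), (λ,l)}
  {λ, μ} × {k} = {(λ,k), (μ,k)}
  {μ} × {j, k} = {(μ,j), (μ,k)}
  {μ} × {k, l} = {(μ,k), (μ,l)}
  {λ} × {j, k, l} = {(λ,j), (λ,k), (λ,l)}
  {μ} × {j, k, l} = {(μ,j), (μ,k), (μ,l)}
  {λ, μ} × {j, k} = {(λ,j), (λ,k), (μ,j), (μ,k)}
  {λ, μ} × {k, l} = {(λ,k), (λ,l), (μ,k), (μ,l)}
  {λ, μ} × {j, k, l} = {(λ,j), (λ,k), (λ,l), (μ,j), (μ,k), (μ,l)}
These 13 distinct sets form the basis B.
Close under arbitrary unions to get τ_{X×Y}; counting gives |τ_{X×Y}| = 25.


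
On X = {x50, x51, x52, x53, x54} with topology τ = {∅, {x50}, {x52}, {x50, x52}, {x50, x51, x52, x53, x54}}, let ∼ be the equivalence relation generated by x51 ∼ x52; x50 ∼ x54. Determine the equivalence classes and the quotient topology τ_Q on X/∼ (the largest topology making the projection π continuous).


X/∼ = {[x50=x54], [x51=x52], [x53]}; |τ_Q| = 2.

Equivalence classes: [x50=x54], [x51=x52], [x53].
Quotient map π: X → X/∼ sends x50 ↦ [x50=x54], x51 ↦ [x51=x52], x52 ↦ [x51=x52], x53 ↦ [x53], x54 ↦ [x50=x54].
For each subset V ⊆ X/∼, compute π^{-1}(V) ⊆ X and check whether π^{-1}(V) ∈ τ. V is open in τ_Q iff π^{-1}(V) ∈ τ.
  V = {}: π^{-1}(V) = ∅ ∈ τ ✓.
  V = {[x50=x54]}: π^{-1}(V) = {x50, x54} ∉ τ ✗.
  V = {[x51=x52]}: π^{-1}(V) = {x51, x52} ∉ τ ✗.
  V = {[x50=x54], [x51=x52]}: π^{-1}(V) = {x50, x51, x52, x54} ∉ τ ✗.
  V = {[x53]}: π^{-1}(V) = {x53} ∉ τ ✗.
  V = {[x50=x54], [x53]}: π^{-1}(V) = {x50, x53, x54} ∉ τ ✗.
  V = {[x51=x52], [x53]}: π^{-1}(V) = {x51, x52, x53} ∉ τ ✗.
  V = {[x50=x54], [x51=x52], [x53]}: π^{-1}(V) = {x50, x51, x52, x53, x54} ∈ τ ✓.
Open sets in the quotient: τ_Q = {{}, {[x50=x54], [x51=x52], [x53]}} (2 elements).


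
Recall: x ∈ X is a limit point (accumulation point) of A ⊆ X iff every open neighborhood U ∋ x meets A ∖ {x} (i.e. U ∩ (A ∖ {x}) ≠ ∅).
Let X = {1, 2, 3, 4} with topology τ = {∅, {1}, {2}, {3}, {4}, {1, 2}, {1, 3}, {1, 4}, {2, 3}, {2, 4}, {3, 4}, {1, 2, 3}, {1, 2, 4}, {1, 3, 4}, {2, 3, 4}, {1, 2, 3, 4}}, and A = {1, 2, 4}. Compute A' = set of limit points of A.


A' = ∅

For each x ∈ X, list the open sets U ∈ τ with x ∈ U, then check whether U ∩ (A ∖ {x}) ≠ ∅ for every such U.
  x = 1: open {1} ∋ x has {1} ∩ (A ∖ {1}) = ∅, so x is NOT a limit point.
  x = 2: open {2} ∋ x has {2} ∩ (A ∖ {2}) = ∅, so x is NOT a limit point.
  x = 3: open {3} ∋ x has {3} ∩ (A ∖ {3}) = ∅, so x is NOT a limit point.
  x = 4: open {4} ∋ x has {4} ∩ (A ∖ {4}) = ∅, so x is NOT a limit point.
Collecting: A' = ∅.


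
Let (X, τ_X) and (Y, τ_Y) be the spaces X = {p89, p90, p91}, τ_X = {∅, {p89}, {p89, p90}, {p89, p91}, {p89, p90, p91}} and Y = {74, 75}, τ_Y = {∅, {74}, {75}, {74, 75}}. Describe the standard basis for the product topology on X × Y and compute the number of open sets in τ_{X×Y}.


Basis B = {∅ × ∅, {p89} × {74}, {p89} × {75}, {p89} × {74, 75}, {p89, p90} × {74}, {p89, p91} × {74}, {p89, p90} × {75}, {p89, p91} × {75}, {p89, p90, p91} × {74}, {p89, p90, p91} × {75}, {p89, p90} × {74, 75}, {p89, p91} × {74, 75}, {p89, p90, p91} × {74, 75}}; |τ_{X×Y}| = 25.

Enumerate products U × V with U ∈ τ_X, V ∈ τ_Y (deduplicated):
  ∅ × ∅ = {} (∅)
  {p89} × {74} = {(p89,74)}
  {p89} × {75} = {(p89,75)}
  {p89} × {74, 75} = {(p89,74), (p89,75)}
  {p89, p90} × {74} = {(p89,74), (p90,74)}
  {p89, p91} × {74} = {(p89,74), (p91,74)}
  {p89, p90} × {75} = {(p89,75), (p90,75)}
  {p89, p91} × {75} = {(p89,75), (p91,75)}
  {p89, p90, p91} × {74} = {(p89,74), (p90,74), (p91,74)}
  {p89, p90, p91} × {75} = {(p89,75), (p90,75), (p91,75)}
  {p89, p90} × {74, 75} = {(p89,74), (p89,75), (p90,74), (p90,75)}
  {p89, p91} × {74, 75} = {(p89,74), (p89,75), (p91,74), (p91,75)}
  {p89, p90, p91} × {74, 75} = {(p89,74), (p89,75), (p90,74), (p90,75), (p91,74), (p91,75)}
These 13 distinct sets form the basis B.
Close under arbitrary unions to get τ_{X×Y}; counting gives |τ_{X×Y}| = 25.


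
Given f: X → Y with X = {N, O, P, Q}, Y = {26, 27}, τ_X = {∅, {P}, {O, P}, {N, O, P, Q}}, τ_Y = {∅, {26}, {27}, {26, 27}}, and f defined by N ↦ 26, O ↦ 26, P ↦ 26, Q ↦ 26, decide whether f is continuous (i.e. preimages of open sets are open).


f IS continuous.

Compute f^{-1}(U) for each U ∈ τ_Y:
  U = ∅: f^{-1}(U) = ∅ ∈ τ_X ✓.
  U = {26}: f^{-1}(U) = {N, O, P, Q} ∈ τ_X ✓.
  U = {27}: f^{-1}(U) = ∅ ∈ τ_X ✓.
  U = {26, 27}: f^{-1}(U) = {N, O, P, Q} ∈ τ_X ✓.
Every preimage lies in τ_X, so f IS continuous.


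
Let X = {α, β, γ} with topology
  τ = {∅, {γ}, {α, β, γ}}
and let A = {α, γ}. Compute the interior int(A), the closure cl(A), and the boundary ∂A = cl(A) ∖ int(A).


int(A) = {γ}, cl(A) = {α, β, γ}, ∂A = {α, β}.

Closed sets in (X, τ) are complements of opens:
  closed(X, τ) = {∅, {α, β}, {α, β, γ}}.
int(A) = ⋃ {U ∈ τ : U ⊆ A}. Opens contained in A: ∅, {γ}.
Taking the union of these: int(A) = {γ}.
cl(A) = ⋂ {C closed : A ⊆ C}. Closed sets containing A: {α, β, γ}.
Intersecting these: cl(A) = {α, β, γ}.
∂A = cl(A) ∖ int(A) = {α, β, γ} ∖ {γ} = {α, β}.


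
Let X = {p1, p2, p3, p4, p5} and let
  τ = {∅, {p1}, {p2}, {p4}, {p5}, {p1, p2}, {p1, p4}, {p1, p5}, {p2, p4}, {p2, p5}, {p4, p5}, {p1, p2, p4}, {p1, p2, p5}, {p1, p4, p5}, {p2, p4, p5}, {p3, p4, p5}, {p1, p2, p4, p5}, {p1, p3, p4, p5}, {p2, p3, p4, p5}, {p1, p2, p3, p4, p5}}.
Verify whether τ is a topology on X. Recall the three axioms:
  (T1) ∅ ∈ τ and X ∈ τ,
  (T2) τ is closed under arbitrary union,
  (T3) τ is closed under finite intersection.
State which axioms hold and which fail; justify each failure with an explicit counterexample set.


τ IS a topology on X.

Axiom (T1): ∅ ∈ τ? Yes; X ∈ τ? Yes.
Axiom (T2/T3): check pairwise unions and intersections of members of τ.
All pairwise intersections and unions checked — each lies in τ. Therefore τ satisfies (T1), (T2), (T3): it IS a topology on X.


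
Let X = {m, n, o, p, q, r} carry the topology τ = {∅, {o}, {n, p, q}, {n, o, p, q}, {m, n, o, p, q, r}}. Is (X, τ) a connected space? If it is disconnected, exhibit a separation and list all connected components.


(X, τ) is connected.

Find clopen sets (U ∈ τ with X ∖ U ∈ τ):
  U = ∅, X ∖ U = {m, n, o, p, q, r} — both open, so U is clopen.
  U = {m, n, o, p, q, r}, X ∖ U = ∅ — both open, so U is clopen.
Only trivial clopens (∅ and X) exist, so (X, τ) is connected.
Compute connected components by grouping points that agree on all clopens:
  component: {m, n, o, p, q, r}


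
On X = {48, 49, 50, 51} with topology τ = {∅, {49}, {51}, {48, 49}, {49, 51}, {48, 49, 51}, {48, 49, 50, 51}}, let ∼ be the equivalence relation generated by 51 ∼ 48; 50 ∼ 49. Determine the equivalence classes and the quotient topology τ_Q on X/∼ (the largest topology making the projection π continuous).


X/∼ = {[48=51], [49=50]}; |τ_Q| = 2.

Equivalence classes: [48=51], [49=50].
Quotient map π: X → X/∼ sends 48 ↦ [48=51], 49 ↦ [49=50], 50 ↦ [49=50], 51 ↦ [48=51].
For each subset V ⊆ X/∼, compute π^{-1}(V) ⊆ X and check whether π^{-1}(V) ∈ τ. V is open in τ_Q iff π^{-1}(V) ∈ τ.
  V = {}: π^{-1}(V) = ∅ ∈ τ ✓.
  V = {[48=51]}: π^{-1}(V) = {48, 51} ∉ τ ✗.
  V = {[49=50]}: π^{-1}(V) = {49, 50} ∉ τ ✗.
  V = {[48=51], [49=50]}: π^{-1}(V) = {48, 49, 50, 51} ∈ τ ✓.
Open sets in the quotient: τ_Q = {{}, {[48=51], [49=50]}} (2 elements).


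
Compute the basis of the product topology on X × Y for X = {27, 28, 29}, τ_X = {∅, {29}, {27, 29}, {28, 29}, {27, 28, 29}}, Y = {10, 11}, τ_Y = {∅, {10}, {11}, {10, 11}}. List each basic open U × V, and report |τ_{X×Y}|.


Basis B = {∅ × ∅, {29} × {10}, {29} × {11}, {27, 29} × {10}, {27, 29} × {11}, {28, 29} × {10}, {28, 29} × {11}, {29} × {10, 11}, {27, 28, 29} × {10}, {27, 28, 29} × {11}, {27, 29} × {10, 11}, {28, 29} × {10, 11}, {27, 28, 29} × {10, 11}}; |τ_{X×Y}| = 25.

Enumerate products U × V with U ∈ τ_X, V ∈ τ_Y (deduplicated):
  ∅ × ∅ = {} (∅)
  {29} × {10} = {(29,10)}
  {29} × {11} = {(29,11)}
  {27, 29} × {10} = {(27,10), (29,10)}
  {27, 29} × {11} = {(27,11), (29,11)}
  {28, 29} × {10} = {(28,10), (29,10)}
  {28, 29} × {11} = {(28,11), (29,11)}
  {29} × {10, 11} = {(29,10), (29,11)}
  {27, 28, 29} × {10} = {(27,10), (28,10), (29,10)}
  {27, 28, 29} × {11} = {(27,11), (28,11), (29,11)}
  {27, 29} × {10, 11} = {(27,10), (27,11), (29,10), (29,11)}
  {28, 29} × {10, 11} = {(28,10), (28,11), (29,10), (29,11)}
  {27, 28, 29} × {10, 11} = {(27,10), (27,11), (28,10), (28,11), (29,10), (29,11)}
These 13 distinct sets form the basis B.
Close under arbitrary unions to get τ_{X×Y}; counting gives |τ_{X×Y}| = 25.


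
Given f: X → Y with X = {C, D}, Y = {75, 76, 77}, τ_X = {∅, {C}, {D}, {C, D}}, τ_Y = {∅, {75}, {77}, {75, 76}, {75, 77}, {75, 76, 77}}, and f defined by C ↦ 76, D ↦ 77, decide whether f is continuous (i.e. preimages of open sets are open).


f IS continuous.

Compute f^{-1}(U) for each U ∈ τ_Y:
  U = ∅: f^{-1}(U) = ∅ ∈ τ_X ✓.
  U = {75}: f^{-1}(U) = ∅ ∈ τ_X ✓.
  U = {77}: f^{-1}(U) = {D} ∈ τ_X ✓.
  U = {75, 76}: f^{-1}(U) = {C} ∈ τ_X ✓.
  U = {75, 77}: f^{-1}(U) = {D} ∈ τ_X ✓.
  U = {75, 76, 77}: f^{-1}(U) = {C, D} ∈ τ_X ✓.
Every preimage lies in τ_X, so f IS continuous.


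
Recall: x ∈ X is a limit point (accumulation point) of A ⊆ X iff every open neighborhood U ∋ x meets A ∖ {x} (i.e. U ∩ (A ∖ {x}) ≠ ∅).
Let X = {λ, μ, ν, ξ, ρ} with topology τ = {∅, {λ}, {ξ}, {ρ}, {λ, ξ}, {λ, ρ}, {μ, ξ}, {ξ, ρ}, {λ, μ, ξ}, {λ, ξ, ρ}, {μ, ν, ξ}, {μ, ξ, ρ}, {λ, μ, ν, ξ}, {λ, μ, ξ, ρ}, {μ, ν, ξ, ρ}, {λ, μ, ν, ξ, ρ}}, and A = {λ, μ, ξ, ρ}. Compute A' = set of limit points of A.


A' = {μ, ν}

For each x ∈ X, list the open sets U ∈ τ with x ∈ U, then check whether U ∩ (A ∖ {x}) ≠ ∅ for every such U.
  x = λ: open {λ} ∋ x has {λ} ∩ (A ∖ {λ}) = ∅, so x is NOT a limit point.
  x = μ: opens ∋ x are {μ, ξ}, {λ, μ, ξ}, {μ, ν, ξ}, {μ, ξ, ρ}, {λ, μ, ν, ξ}, {λ, μ, ξ, ρ}, {μ, ν, ξ, ρ}, {λ, μ, ν, ξ, ρ}; each meets A ∖ {μ}, so x IS a limit point.
  x = ν: opens ∋ x are {μ, ν, ξ}, {λ, μ, ν, ξ}, {μ, ν, ξ, ρ}, {λ, μ, ν, ξ, ρ}; each meets A ∖ {ν}, so x IS a limit point.
  x = ξ: open {ξ} ∋ x has {ξ} ∩ (A ∖ {ξ}) = ∅, so x is NOT a limit point.
  x = ρ: open {ρ} ∋ x has {ρ} ∩ (A ∖ {ρ}) = ∅, so x is NOT a limit point.
Collecting: A' = {μ, ν}.


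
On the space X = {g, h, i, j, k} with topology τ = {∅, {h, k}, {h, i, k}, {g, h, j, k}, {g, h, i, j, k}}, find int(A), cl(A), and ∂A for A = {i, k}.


int(A) = ∅, cl(A) = {g, h, i, j, k}, ∂A = {g, h, i, j, k}.

Closed sets in (X, τ) are complements of opens:
  closed(X, τ) = {∅, {i}, {g, j}, {g, i, j}, {g, h, i, j, k}}.
int(A) = ⋃ {U ∈ τ : U ⊆ A}. Opens contained in A: ∅.
Taking the union of these: int(A) = ∅.
cl(A) = ⋂ {C closed : A ⊆ C}. Closed sets containing A: {g, h, i, j, k}.
Intersecting these: cl(A) = {g, h, i, j, k}.
∂A = cl(A) ∖ int(A) = {g, h, i, j, k} ∖ ∅ = {g, h, i, j, k}.


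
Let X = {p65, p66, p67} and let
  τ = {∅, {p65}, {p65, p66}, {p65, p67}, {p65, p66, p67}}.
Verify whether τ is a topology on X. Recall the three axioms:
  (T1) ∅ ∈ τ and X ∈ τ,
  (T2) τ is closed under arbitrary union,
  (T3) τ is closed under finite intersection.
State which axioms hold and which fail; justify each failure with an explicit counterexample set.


τ IS a topology on X.

Axiom (T1): ∅ ∈ τ? Yes; X ∈ τ? Yes.
Axiom (T2/T3): check pairwise unions and intersections of members of τ.
All pairwise intersections and unions checked — each lies in τ. Therefore τ satisfies (T1), (T2), (T3): it IS a topology on X.


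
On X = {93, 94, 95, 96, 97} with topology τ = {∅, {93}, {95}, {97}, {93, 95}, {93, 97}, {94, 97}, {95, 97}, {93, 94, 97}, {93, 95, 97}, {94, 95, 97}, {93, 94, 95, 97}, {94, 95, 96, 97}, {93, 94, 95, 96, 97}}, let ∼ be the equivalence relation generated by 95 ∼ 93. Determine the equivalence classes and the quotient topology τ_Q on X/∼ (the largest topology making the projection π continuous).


X/∼ = {[93=95], [94], [96], [97]}; |τ_Q| = 7.

Equivalence classes: [93=95], [94], [96], [97].
Quotient map π: X → X/∼ sends 93 ↦ [93=95], 94 ↦ [94], 95 ↦ [93=95], 96 ↦ [96], 97 ↦ [97].
For each subset V ⊆ X/∼, compute π^{-1}(V) ⊆ X and check whether π^{-1}(V) ∈ τ. V is open in τ_Q iff π^{-1}(V) ∈ τ.
  V = {}: π^{-1}(V) = ∅ ∈ τ ✓.
  V = {[93=95]}: π^{-1}(V) = {93, 95} ∈ τ ✓.
  V = {[94]}: π^{-1}(V) = {94} ∉ τ ✗.
  V = {[93=95], [94]}: π^{-1}(V) = {93, 94, 95} ∉ τ ✗.
  V = {[96]}: π^{-1}(V) = {96} ∉ τ ✗.
  V = {[93=95], [96]}: π^{-1}(V) = {93, 95, 96} ∉ τ ✗.
  V = {[94], [96]}: π^{-1}(V) = {94, 96} ∉ τ ✗.
  V = {[93=95], [94], [96]}: π^{-1}(V) = {93, 94, 95, 96} ∉ τ ✗.
  V = {[97]}: π^{-1}(V) = {97} ∈ τ ✓.
  V = {[93=95], [97]}: π^{-1}(V) = {93, 95, 97} ∈ τ ✓.
  V = {[94], [97]}: π^{-1}(V) = {94, 97} ∈ τ ✓.
  V = {[93=95], [94], [97]}: π^{-1}(V) = {93, 94, 95, 97} ∈ τ ✓.
  V = {[96], [97]}: π^{-1}(V) = {96, 97} ∉ τ ✗.
  V = {[93=95], [96], [97]}: π^{-1}(V) = {93, 95, 96, 97} ∉ τ ✗.
  V = {[94], [96], [97]}: π^{-1}(V) = {94, 96, 97} ∉ τ ✗.
  V = {[93=95], [94], [96], [97]}: π^{-1}(V) = {93, 94, 95, 96, 97} ∈ τ ✓.
Open sets in the quotient: τ_Q = {{}, {[93=95]}, {[97]}, {[93=95], [97]}, {[94], [97]}, {[93=95], [94], [97]}, {[93=95], [94], [96], [97]}} (7 elements).


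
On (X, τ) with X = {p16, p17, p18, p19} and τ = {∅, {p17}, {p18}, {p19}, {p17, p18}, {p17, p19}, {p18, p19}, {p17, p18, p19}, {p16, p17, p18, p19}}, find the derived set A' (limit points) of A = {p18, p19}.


A' = {p16}

For each x ∈ X, list the open sets U ∈ τ with x ∈ U, then check whether U ∩ (A ∖ {x}) ≠ ∅ for every such U.
  x = p16: opens ∋ x are {p16, p17, p18, p19}; each meets A ∖ {p16}, so x IS a limit point.
  x = p17: open {p17} ∋ x has {p17} ∩ (A ∖ {p17}) = ∅, so x is NOT a limit point.
  x = p18: open {p18} ∋ x has {p18} ∩ (A ∖ {p18}) = ∅, so x is NOT a limit point.
  x = p19: open {p19} ∋ x has {p19} ∩ (A ∖ {p19}) = ∅, so x is NOT a limit point.
Collecting: A' = {p16}.


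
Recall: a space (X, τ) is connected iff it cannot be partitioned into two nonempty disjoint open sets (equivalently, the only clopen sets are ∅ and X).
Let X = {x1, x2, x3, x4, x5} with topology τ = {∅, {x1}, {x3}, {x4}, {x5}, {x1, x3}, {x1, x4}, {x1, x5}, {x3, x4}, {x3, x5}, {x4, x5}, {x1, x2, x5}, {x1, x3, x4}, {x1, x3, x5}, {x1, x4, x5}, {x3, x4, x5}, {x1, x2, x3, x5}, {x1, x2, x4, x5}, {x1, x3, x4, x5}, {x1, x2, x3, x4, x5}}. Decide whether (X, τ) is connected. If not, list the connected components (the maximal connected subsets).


(X, τ) is disconnected; components = [{x3}, {x4}, {x1, x2, x5}].

Find clopen sets (U ∈ τ with X ∖ U ∈ τ):
  U = ∅, X ∖ U = {x1, x2, x3, x4, x5} — both open, so U is clopen.
  U = {x3}, X ∖ U = {x1, x2, x4, x5} — both open, so U is clopen.
  U = {x4}, X ∖ U = {x1, x2, x3, x5} — both open, so U is clopen.
  U = {x3, x4}, X ∖ U = {x1, x2, x5} — both open, so U is clopen.
  U = {x1, x2, x5}, X ∖ U = {x3, x4} — both open, so U is clopen.
  U = {x1, x2, x3, x5}, X ∖ U = {x4} — both open, so U is clopen.
  U = {x1, x2, x4, x5}, X ∖ U = {x3} — both open, so U is clopen.
  U = {x1, x2, x3, x4, x5}, X ∖ U = ∅ — both open, so U is clopen.
Nontrivial clopen(s) exist: e.g. {x1, x2, x5}. So (X, τ) is disconnected.
Compute connected components by grouping points that agree on all clopens:
  component: {x3}
  component: {x4}
  component: {x1, x2, x5}


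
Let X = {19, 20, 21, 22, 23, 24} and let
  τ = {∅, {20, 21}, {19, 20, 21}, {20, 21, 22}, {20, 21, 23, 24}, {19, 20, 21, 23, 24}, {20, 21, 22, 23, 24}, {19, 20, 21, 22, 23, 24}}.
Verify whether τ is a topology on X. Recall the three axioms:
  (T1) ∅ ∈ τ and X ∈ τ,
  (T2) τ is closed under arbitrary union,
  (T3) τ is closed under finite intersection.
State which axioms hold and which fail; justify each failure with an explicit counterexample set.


τ is NOT a topology on X.

Axiom (T1): ∅ ∈ τ? Yes; X ∈ τ? Yes.
Axiom (T2/T3): check pairwise unions and intersections of members of τ.
Counterexample for (T2): {19, 20, 21} ∪ {20, 21, 22} = {19, 20, 21, 22} ∉ τ. Therefore τ is NOT a topology.


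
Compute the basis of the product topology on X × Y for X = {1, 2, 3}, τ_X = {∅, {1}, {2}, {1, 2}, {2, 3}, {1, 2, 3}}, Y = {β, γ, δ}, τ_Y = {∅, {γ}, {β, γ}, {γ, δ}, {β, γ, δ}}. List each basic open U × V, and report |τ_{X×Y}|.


Basis B = {∅ × ∅, {1} × {γ}, {2} × {γ}, {1} × {β, γ}, {1} × {γ, δ}, {1, 2} × {γ}, {2} × {β, γ}, {2} × {γ, δ}, {2, 3} × {γ}, {1} × {β, γ, δ}, {1, 2, 3} × {γ}, {2} × {β, γ, δ}, {1, 2} × {β, γ}, {1, 2} × {γ, δ}, {2, 3} × {β, γ}, {2, 3} × {γ, δ}, {1, 2} × {β, γ, δ}, {1, 2, 3} × {β, γ}, {1, 2, 3} × {γ, δ}, {2, 3} × {β, γ, δ}, {1, 2, 3} × {β, γ, δ}}; |τ_{X×Y}| = 70.

Enumerate products U × V with U ∈ τ_X, V ∈ τ_Y (deduplicated):
  ∅ × ∅ = {} (∅)
  {1} × {γ} = {(1,γ)}
  {2} × {γ} = {(2,γ)}
  {1} × {β, γ} = {(1,β), (1,γ)}
  {1} × {γ, δ} = {(1,γ), (1,δ)}
  {1, 2} × {γ} = {(1,γ), (2,γ)}
  {2} × {β, γ} = {(2,β), (2,γ)}
  {2} × {γ, δ} = {(2,γ), (2,δ)}
  {2, 3} × {γ} = {(2,γ), (3,γ)}
  {1} × {β, γ, δ} = {(1,β), (1,γ), (1,δ)}
  {1, 2, 3} × {γ} = {(1,γ), (2,γ), (3,γ)}
  {2} × {β, γ, δ} = {(2,β), (2,γ), (2,δ)}
  {1, 2} × {β, γ} = {(1,β), (1,γ), (2,β), (2,γ)}
  {1, 2} × {γ, δ} = {(1,γ), (1,δ), (2,γ), (2,δ)}
  {2, 3} × {β, γ} = {(2,β), (2,γ), (3,β), (3,γ)}
  {2, 3} × {γ, δ} = {(2,γ), (2,δ), (3,γ), (3,δ)}
  {1, 2} × {β, γ, δ} = {(1,β), (1,γ), (1,δ), (2,β), (2,γ), (2,δ)}
  {1, 2, 3} × {β, γ} = {(1,β), (1,γ), (2,β), (2,γ), (3,β), (3,γ)}
  {1, 2, 3} × {γ, δ} = {(1,γ), (1,δ), (2,γ), (2,δ), (3,γ), (3,δ)}
  {2, 3} × {β, γ, δ} = {(2,β), (2,γ), (2,δ), (3,β), (3,γ), (3,δ)}
  {1, 2, 3} × {β, γ, δ} = {(1,β), (1,γ), (1,δ), (2,β), (2,γ), (2,δ), (3,β), (3,γ), (3,δ)}
These 21 distinct sets form the basis B.
Close under arbitrary unions to get τ_{X×Y}; counting gives |τ_{X×Y}| = 70.
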